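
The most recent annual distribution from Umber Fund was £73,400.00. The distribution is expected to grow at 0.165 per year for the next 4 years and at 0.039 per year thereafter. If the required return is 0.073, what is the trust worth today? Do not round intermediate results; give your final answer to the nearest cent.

D_1 = 85511.00000
D_2 = 99620.31500
D_3 = 116057.66698
D_4 = 135207.18203
Terminal value at year 4: TV = D_4×(1+g_2)/(r−g_2) = 140480.26212/0.034 = 4131772.41544
P_0 = D_1/(1+r)^1 + D_2/(1+r)^2 + D_3/(1+r)^3 + D_4/(1+r)^4 + TV/(1+r)^4
    = 79693.38304 + 86526.36649 + 93945.21618 + 102000.16481 + 3117005.03649 = 3479170.16700

£3479170.17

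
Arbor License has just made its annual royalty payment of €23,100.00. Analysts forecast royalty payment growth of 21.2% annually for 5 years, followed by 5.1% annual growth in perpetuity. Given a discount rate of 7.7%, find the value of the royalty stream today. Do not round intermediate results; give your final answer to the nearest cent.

€1852204.52

D_1 = 27997.20000
D_2 = 33932.60640
D_3 = 41126.31896
D_4 = 49845.09858
D_5 = 60412.25947
Terminal value at year 5: TV = D_5×(1+g_2)/(r−g_2) = 63493.28471/0.026 = 2442049.41180
P_0 = D_1/(1+r)^1 + D_2/(1+r)^2 + D_3/(1+r)^3 + D_4/(1+r)^4 + D_5/(1+r)^5 + TV/(1+r)^5
    = 25995.54318 + 29254.03745 + 32920.97807 + 37047.56307 + 41691.40802 + 1685294.99343 = 1852204.52321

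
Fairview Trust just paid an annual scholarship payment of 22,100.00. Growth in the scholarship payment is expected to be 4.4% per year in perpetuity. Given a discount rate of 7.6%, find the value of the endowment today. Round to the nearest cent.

721012.50

D₁ = D₀ × (1 + g) = 22,100.00 × 1.044 = 23,072.4000
Growing perpetuity: P = D₁ / (r − g) = 23,072.4000 / (0.076 − 0.044) = 721,012.50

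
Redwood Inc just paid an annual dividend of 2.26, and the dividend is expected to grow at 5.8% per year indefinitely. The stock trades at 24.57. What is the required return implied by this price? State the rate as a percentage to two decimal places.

D₁ = 2.26 × 1.058 = 2.3911
P = D₁/(r − g) ⇒ r = D₁/P + g = 2.3911/24.57 + 0.058 = 0.097317 + 0.058 = 0.155317

15.53%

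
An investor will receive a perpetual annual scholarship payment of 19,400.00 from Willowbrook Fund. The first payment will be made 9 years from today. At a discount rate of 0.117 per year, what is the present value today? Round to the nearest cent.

Value at end of year 8: C / r = 19,400.00 / 0.117 = 165,811.9658
Discount to today: PV = 165,811.9658 / (1 + 0.117)^8 = 165,811.9658 / 2.423402 = 68,421.17

68421.17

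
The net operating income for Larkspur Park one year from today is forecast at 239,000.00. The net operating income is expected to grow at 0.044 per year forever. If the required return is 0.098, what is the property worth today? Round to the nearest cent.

Growing perpetuity: P = D₁ / (r − g) = 239,000.0000 / (0.098 − 0.044) = 4,425,925.93

4425925.93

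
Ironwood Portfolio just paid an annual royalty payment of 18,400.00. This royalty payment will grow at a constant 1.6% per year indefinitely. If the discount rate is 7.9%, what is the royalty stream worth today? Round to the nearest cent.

296736.51

D₁ = D₀ × (1 + g) = 18,400.00 × 1.016 = 18,694.4000
Growing perpetuity: P = D₁ / (r − g) = 18,694.4000 / (0.079 − 0.016) = 296,736.51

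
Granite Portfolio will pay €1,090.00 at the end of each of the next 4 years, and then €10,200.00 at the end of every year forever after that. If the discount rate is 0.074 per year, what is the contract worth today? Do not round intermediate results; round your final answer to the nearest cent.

€107256.95

PV of 4-year annuity: €1,090.00 × [1 − (1+0.074)^−4] / 0.074 = 3658.96420
Perpetuity value at year 4: €10,200.00 / 0.074 = 137837.83784
PV of perpetuity: 137837.83784 / (1+0.074)^4 = 103597.98934
Total PV = 3658.96420 + 103597.98934 = 107256.95354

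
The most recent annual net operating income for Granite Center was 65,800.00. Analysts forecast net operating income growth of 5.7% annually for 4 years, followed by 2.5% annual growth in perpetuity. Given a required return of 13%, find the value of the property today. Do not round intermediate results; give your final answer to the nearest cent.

D_1 = 69550.60000
D_2 = 73514.98420
D_3 = 77705.33830
D_4 = 82134.54258
Terminal value at year 4: TV = D_4×(1+g_2)/(r−g_2) = 84187.90615/0.105 = 801789.58235
P_0 = D_1/(1+r)^1 + D_2/(1+r)^2 + D_3/(1+r)^3 + D_4/(1+r)^4 + TV/(1+r)^4
    = 61549.20354 + 57573.01605 + 53853.69732 + 50374.65316 + 491752.56652 = 715103.13658

715103.14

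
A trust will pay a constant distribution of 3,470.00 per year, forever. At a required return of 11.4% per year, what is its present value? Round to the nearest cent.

30438.60

Level perpetuity: PV = C / r = 3,470.00 / 0.114 = 30,438.60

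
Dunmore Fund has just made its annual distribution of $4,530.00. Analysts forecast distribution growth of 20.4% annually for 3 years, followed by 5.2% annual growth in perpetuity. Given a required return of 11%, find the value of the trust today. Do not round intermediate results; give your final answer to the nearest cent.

D_1 = 5454.12000
D_2 = 6566.76048
D_3 = 7906.37962
Terminal value at year 3: TV = D_3×(1+g_2)/(r−g_2) = 8317.51136/0.058 = 143405.36824
P_0 = D_1/(1+r)^1 + D_2/(1+r)^2 + D_3/(1+r)^3 + TV/(1+r)^3
    = 4913.62162 + 5329.73012 + 5781.07663 + 104856.76929 = 120881.19767

$120881.20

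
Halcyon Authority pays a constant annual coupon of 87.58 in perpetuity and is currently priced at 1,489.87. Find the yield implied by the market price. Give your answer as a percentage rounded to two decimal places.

P = C/r ⇒ r = C/P = 87.58/1,489.87 = 0.058784

5.88%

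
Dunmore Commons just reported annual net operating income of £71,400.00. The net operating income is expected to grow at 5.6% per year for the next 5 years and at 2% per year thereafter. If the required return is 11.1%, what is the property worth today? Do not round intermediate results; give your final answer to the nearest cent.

D_1 = 75398.40000
D_2 = 79620.71040
D_3 = 84079.47018
D_4 = 88787.92051
D_5 = 93760.04406
Terminal value at year 5: TV = D_5×(1+g_2)/(r−g_2) = 95635.24494/0.091 = 1050936.75761
P_0 = D_1/(1+r)^1 + D_2/(1+r)^2 + D_3/(1+r)^3 + D_4/(1+r)^4 + D_5/(1+r)^5 + TV/(1+r)^5
    = 67865.34653 + 64505.67591 + 61312.32562 + 58277.06198 + 55392.05891 + 620878.02293 = 928230.49189

£928230.49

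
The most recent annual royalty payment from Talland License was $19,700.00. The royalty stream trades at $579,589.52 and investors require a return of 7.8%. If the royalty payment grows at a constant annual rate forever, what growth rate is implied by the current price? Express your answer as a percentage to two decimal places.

4.26%

P = D₀(1+g)/(r−g) ⇒ P(r−g) = D₀(1+g) ⇒ g(P+D₀) = P·r − D₀
g = (P·r − D₀)/(P + D₀) = ($579,589.52×0.078 − $19,700.00) / ($579,589.52 + $19,700.00) = 0.042564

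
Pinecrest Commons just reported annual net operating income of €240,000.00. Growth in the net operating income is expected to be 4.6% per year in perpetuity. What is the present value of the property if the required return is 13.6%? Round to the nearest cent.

D₁ = D₀ × (1 + g) = €240,000.00 × 1.046 = €251,040.0000
Growing perpetuity: P = D₁ / (r − g) = €251,040.0000 / (0.136 − 0.046) = €2,789,333.33

€2789333.33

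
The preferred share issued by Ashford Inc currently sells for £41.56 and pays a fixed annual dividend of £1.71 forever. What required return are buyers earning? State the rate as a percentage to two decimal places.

P = C/r ⇒ r = C/P = £1.71/£41.56 = 0.041145

4.11%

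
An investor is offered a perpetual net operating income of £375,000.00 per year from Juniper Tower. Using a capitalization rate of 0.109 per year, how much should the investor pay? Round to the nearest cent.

Level perpetuity: PV = C / r = £375,000.00 / 0.109 = £3,440,366.97

£3440366.97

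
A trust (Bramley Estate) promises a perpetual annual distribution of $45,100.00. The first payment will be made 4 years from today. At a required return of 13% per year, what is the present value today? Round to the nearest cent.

$240435.09

Value at end of year 3: C / r = $45,100.00 / 0.13 = $346,923.0769
Discount to today: PV = $346,923.0769 / (1 + 0.13)^3 = $346,923.0769 / 1.442897 = $240,435.09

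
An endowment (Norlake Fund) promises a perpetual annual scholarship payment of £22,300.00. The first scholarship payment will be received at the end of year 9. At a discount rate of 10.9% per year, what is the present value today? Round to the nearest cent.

£89418.21

Value at end of year 8: C / r = £22,300.00 / 0.109 = £204,587.1560
Discount to today: PV = £204,587.1560 / (1 + 0.109)^8 = £204,587.1560 / 2.287981 = £89,418.21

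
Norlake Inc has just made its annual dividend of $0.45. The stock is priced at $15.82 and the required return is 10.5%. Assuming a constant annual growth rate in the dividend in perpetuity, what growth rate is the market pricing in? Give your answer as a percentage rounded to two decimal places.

P = D₀(1+g)/(r−g) ⇒ P(r−g) = D₀(1+g) ⇒ g(P+D₀) = P·r − D₀
g = (P·r − D₀)/(P + D₀) = ($15.82×0.105 − $0.45) / ($15.82 + $0.45) = 0.074438

7.44%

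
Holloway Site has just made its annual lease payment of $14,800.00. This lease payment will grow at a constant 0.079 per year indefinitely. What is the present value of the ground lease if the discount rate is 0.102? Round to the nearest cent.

D₁ = D₀ × (1 + g) = $14,800.00 × 1.079 = $15,969.2000
Growing perpetuity: P = D₁ / (r − g) = $15,969.2000 / (0.102 − 0.079) = $694,313.04

$694313.04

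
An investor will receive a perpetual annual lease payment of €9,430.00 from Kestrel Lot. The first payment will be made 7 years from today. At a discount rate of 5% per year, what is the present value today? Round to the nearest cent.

€140736.22

Value at end of year 6: C / r = €9,430.00 / 0.05 = €188,600.0000
Discount to today: PV = €188,600.0000 / (1 + 0.05)^6 = €188,600.0000 / 1.340096 = €140,736.22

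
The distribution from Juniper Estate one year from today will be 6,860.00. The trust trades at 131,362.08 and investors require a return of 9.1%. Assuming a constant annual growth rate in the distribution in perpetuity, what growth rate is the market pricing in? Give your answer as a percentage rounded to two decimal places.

3.88%

P = D₁/(r−g) ⇒ g = r − D₁/P = 0.091 − 6,860.00/131,362.08 = 0.038778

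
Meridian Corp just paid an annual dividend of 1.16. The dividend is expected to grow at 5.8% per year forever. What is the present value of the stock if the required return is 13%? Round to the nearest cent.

D₁ = D₀ × (1 + g) = 1.16 × 1.058 = 1.2273
Growing perpetuity: P = D₁ / (r − g) = 1.2273 / (0.13 − 0.058) = 17.05

17.05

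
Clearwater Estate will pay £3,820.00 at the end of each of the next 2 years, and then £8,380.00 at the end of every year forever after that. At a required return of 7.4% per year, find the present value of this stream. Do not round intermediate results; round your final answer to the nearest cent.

PV of 2-year annuity: £3,820.00 × [1 − (1+0.074)^−2] / 0.074 = 6868.52609
Perpetuity value at year 2: £8,380.00 / 0.074 = 113243.24324
PV of perpetuity: 113243.24324 / (1+0.074)^2 = 98175.63889
Total PV = 6868.52609 + 98175.63889 = 105044.16498

£105044.16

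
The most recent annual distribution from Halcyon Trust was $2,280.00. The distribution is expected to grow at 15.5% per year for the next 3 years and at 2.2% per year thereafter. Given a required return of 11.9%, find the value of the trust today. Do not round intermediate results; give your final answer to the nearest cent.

$33705.78

D_1 = 2633.40000
D_2 = 3041.57700
D_3 = 3513.02144
Terminal value at year 3: TV = D_3×(1+g_2)/(r−g_2) = 3590.30791/0.097 = 37013.48357
P_0 = D_1/(1+r)^1 + D_2/(1+r)^2 + D_3/(1+r)^3 + TV/(1+r)^3
    = 2353.35121 + 2429.06224 + 2507.20901 + 26416.16093 = 33705.78338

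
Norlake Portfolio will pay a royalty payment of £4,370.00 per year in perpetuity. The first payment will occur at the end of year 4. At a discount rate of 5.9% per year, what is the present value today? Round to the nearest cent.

£62365.09

Value at end of year 3: C / r = £4,370.00 / 0.059 = £74,067.7966
Discount to today: PV = £74,067.7966 / (1 + 0.059)^3 = £74,067.7966 / 1.187648 = £62,365.09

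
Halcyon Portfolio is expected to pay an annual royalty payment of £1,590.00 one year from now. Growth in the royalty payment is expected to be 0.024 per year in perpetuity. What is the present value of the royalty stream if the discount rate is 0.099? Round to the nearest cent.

£21200.00

Growing perpetuity: P = D₁ / (r − g) = £1,590.0000 / (0.099 − 0.024) = £21,200.00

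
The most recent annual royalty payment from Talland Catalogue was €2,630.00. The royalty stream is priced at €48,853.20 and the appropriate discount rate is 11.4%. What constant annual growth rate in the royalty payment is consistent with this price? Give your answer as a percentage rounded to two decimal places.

P = D₀(1+g)/(r−g) ⇒ P(r−g) = D₀(1+g) ⇒ g(P+D₀) = P·r − D₀
g = (P·r − D₀)/(P + D₀) = (€48,853.20×0.114 − €2,630.00) / (€48,853.20 + €2,630.00) = 0.057092

5.71%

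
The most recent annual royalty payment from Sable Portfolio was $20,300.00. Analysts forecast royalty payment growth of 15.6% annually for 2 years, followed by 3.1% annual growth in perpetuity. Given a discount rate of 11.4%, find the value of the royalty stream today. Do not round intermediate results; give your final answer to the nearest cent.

$314457.45

D_1 = 23466.80000
D_2 = 27127.62080
Terminal value at year 2: TV = D_2×(1+g_2)/(r−g_2) = 27968.57704/0.083 = 336970.80777
P_0 = D_1/(1+r)^1 + D_2/(1+r)^2 + TV/(1+r)^2
    = 21065.35009 + 21859.55539 + 271532.54948 = 314457.45495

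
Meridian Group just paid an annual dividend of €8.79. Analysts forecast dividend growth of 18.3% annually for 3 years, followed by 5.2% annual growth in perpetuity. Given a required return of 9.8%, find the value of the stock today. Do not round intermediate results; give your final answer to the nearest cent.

€282.08

D_1 = 10.39857
D_2 = 12.30151
D_3 = 14.55268
Terminal value at year 3: TV = D_3×(1+g_2)/(r−g_2) = 15.30942/0.046 = 332.81356
P_0 = D_1/(1+r)^1 + D_2/(1+r)^2 + D_3/(1+r)^3 + TV/(1+r)^3
    = 9.47046 + 10.20361 + 10.99350 + 251.41663 = 282.08420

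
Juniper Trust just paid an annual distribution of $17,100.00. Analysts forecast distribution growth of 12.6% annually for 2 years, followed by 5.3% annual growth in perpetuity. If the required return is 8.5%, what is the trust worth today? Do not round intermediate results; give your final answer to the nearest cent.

$642189.71

D_1 = 19254.60000
D_2 = 21680.67960
Terminal value at year 2: TV = D_2×(1+g_2)/(r−g_2) = 22829.75562/0.032 = 713429.86309
P_0 = D_1/(1+r)^1 + D_2/(1+r)^2 + TV/(1+r)^2
    = 17746.17512 + 18416.76791 + 606026.76896 = 642189.71198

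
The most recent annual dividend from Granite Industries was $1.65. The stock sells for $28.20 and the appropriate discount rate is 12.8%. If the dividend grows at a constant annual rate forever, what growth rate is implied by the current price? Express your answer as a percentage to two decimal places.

P = D₀(1+g)/(r−g) ⇒ P(r−g) = D₀(1+g) ⇒ g(P+D₀) = P·r − D₀
g = (P·r − D₀)/(P + D₀) = ($28.20×0.128 − $1.65) / ($28.20 + $1.65) = 0.065648

6.56%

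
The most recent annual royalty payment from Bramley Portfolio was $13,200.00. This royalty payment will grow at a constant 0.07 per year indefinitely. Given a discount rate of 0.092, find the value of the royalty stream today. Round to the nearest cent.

D₁ = D₀ × (1 + g) = $13,200.00 × 1.07 = $14,124.0000
Growing perpetuity: P = D₁ / (r − g) = $14,124.0000 / (0.092 − 0.07) = $642,000.00

$642000.00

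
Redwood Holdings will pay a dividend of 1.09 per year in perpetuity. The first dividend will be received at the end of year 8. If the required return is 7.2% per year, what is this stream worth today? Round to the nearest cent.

Value at end of year 7: C / r = 1.09 / 0.072 = 15.1389
Discount to today: PV = 15.1389 / (1 + 0.072)^7 = 15.1389 / 1.626910 = 9.31

9.31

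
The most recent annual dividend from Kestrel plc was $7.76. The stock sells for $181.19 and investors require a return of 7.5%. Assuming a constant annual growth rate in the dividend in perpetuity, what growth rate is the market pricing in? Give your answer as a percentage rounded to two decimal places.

3.09%

P = D₀(1+g)/(r−g) ⇒ P(r−g) = D₀(1+g) ⇒ g(P+D₀) = P·r − D₀
g = (P·r − D₀)/(P + D₀) = ($181.19×0.075 − $7.76) / ($181.19 + $7.76) = 0.030851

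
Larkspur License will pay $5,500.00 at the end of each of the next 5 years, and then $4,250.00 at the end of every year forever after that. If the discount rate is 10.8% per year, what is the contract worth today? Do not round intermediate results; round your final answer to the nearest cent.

PV of 5-year annuity: $5,500.00 × [1 − (1+0.108)^−5] / 0.108 = 20430.11881
Perpetuity value at year 5: $4,250.00 / 0.108 = 39351.85185
PV of perpetuity: 39351.85185 / (1+0.108)^5 = 23564.94186
Total PV = 20430.11881 + 23564.94186 = 43995.06067

$43995.06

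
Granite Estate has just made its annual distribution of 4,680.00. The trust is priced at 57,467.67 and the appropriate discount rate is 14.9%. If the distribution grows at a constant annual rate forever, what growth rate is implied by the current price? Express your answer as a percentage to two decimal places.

P = D₀(1+g)/(r−g) ⇒ P(r−g) = D₀(1+g) ⇒ g(P+D₀) = P·r − D₀
g = (P·r − D₀)/(P + D₀) = (57,467.67×0.149 − 4,680.00) / (57,467.67 + 4,680.00) = 0.062475

6.25%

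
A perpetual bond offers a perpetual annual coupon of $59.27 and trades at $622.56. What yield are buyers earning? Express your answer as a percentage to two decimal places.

P = C/r ⇒ r = C/P = $59.27/$622.56 = 0.095204

9.52%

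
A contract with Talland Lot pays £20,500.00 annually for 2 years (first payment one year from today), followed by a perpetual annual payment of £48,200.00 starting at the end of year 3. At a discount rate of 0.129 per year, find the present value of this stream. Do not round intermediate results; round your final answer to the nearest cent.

£327376.82

PV of 2-year annuity: £20,500.00 × [1 − (1+0.129)^−2] / 0.129 = 34240.62148
Perpetuity value at year 2: £48,200.00 / 0.129 = 373643.41085
PV of perpetuity: 373643.41085 / (1+0.129)^2 = 293136.19353
Total PV = 34240.62148 + 293136.19353 = 327376.81500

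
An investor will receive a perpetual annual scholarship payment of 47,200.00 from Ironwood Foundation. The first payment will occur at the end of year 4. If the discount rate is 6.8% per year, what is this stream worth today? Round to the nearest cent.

569795.91

Value at end of year 3: C / r = 47,200.00 / 0.068 = 694,117.6471
Discount to today: PV = 694,117.6471 / (1 + 0.068)^3 = 694,117.6471 / 1.218186 = 569,795.91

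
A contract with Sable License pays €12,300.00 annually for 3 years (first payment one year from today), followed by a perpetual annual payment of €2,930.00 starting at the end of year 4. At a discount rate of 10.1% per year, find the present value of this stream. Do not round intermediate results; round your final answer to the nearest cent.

PV of 3-year annuity: €12,300.00 × [1 − (1+0.101)^−3] / 0.101 = 30534.50882
Perpetuity value at year 3: €2,930.00 / 0.101 = 29009.90099
PV of perpetuity: 29009.90099 / (1+0.101)^3 = 21736.23344
Total PV = 30534.50882 + 21736.23344 = 52270.74226

€52270.74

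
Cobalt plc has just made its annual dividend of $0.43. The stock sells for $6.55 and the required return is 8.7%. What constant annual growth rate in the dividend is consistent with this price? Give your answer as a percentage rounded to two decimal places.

2.00%

P = D₀(1+g)/(r−g) ⇒ P(r−g) = D₀(1+g) ⇒ g(P+D₀) = P·r − D₀
g = (P·r − D₀)/(P + D₀) = ($6.55×0.087 − $0.43) / ($6.55 + $0.43) = 0.020036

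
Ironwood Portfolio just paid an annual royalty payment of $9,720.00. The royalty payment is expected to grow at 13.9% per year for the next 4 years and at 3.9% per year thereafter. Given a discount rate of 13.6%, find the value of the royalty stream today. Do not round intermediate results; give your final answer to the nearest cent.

$144355.76

D_1 = 11071.08000
D_2 = 12609.96012
D_3 = 14362.74458
D_4 = 16359.16607
Terminal value at year 4: TV = D_4×(1+g_2)/(r−g_2) = 16997.17355/0.097 = 175228.59330
P_0 = D_1/(1+r)^1 + D_2/(1+r)^2 + D_3/(1+r)^3 + D_4/(1+r)^4 + TV/(1+r)^4
    = 9745.66901 + 9771.40582 + 9797.21058 + 9823.08350 + 105218.38924 = 144355.75816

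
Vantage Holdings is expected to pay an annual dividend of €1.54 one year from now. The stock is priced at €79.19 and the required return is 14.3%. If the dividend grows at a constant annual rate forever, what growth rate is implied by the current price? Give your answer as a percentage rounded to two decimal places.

12.36%

P = D₁/(r−g) ⇒ g = r − D₁/P = 0.143 − €1.54/€79.19 = 0.123553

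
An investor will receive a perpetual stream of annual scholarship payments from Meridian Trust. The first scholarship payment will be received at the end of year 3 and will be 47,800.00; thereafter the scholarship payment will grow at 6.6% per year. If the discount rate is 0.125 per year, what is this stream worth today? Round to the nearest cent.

Value at end of year 2: C₁ / (r − g) = 47,800.00 / (0.125 − 0.066) = 810,169.4915
Discount to today: PV = 810,169.4915 / (1 + 0.125)^2 = 810,169.4915 / 1.265625 = 640,133.92

640133.92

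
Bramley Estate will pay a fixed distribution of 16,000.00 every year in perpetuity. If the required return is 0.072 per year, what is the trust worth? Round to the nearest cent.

222222.22

Level perpetuity: PV = C / r = 16,000.00 / 0.072 = 222,222.22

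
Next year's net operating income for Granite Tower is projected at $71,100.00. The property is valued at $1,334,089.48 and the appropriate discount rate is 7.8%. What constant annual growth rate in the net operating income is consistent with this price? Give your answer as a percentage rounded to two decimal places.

P = D₁/(r−g) ⇒ g = r − D₁/P = 0.078 − $71,100.00/$1,334,089.48 = 0.024705

2.47%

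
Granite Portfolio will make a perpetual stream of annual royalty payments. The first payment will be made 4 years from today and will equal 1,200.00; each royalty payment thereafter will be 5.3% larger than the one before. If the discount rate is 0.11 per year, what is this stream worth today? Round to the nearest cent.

15393.50

Value at end of year 3: C₁ / (r − g) = 1,200.00 / (0.11 − 0.053) = 21,052.6316
Discount to today: PV = 21,052.6316 / (1 + 0.11)^3 = 21,052.6316 / 1.367631 = 15,393.50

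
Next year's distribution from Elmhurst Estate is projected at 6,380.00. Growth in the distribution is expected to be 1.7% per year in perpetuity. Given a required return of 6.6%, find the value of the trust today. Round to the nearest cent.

130204.08

Growing perpetuity: P = D₁ / (r − g) = 6,380.0000 / (0.066 − 0.017) = 130,204.08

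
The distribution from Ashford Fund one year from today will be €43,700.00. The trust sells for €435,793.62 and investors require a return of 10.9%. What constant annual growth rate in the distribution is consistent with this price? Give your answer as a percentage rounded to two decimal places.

0.87%

P = D₁/(r−g) ⇒ g = r − D₁/P = 0.109 − €43,700.00/€435,793.62 = 0.008723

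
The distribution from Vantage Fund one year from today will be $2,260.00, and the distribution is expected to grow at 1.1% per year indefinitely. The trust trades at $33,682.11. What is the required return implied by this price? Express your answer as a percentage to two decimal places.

7.81%

P = D₁/(r − g) ⇒ r = D₁/P + g = $2,260.0000/$33,682.11 + 0.011 = 0.067098 + 0.011 = 0.078098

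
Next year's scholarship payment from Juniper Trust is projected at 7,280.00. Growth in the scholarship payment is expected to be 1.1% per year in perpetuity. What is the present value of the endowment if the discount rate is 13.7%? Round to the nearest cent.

57777.78

Growing perpetuity: P = D₁ / (r − g) = 7,280.0000 / (0.137 − 0.011) = 57,777.78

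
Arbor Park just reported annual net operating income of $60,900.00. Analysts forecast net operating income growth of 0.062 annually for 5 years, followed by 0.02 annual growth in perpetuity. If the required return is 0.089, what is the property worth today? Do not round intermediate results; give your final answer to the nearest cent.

$1076642.95

D_1 = 64675.80000
D_2 = 68685.69960
D_3 = 72944.21298
D_4 = 77466.75418
D_5 = 82269.69294
Terminal value at year 5: TV = D_5×(1+g_2)/(r−g_2) = 83915.08680/0.069 = 1216160.67823
P_0 = D_1/(1+r)^1 + D_2/(1+r)^2 + D_3/(1+r)^3 + D_4/(1+r)^4 + D_5/(1+r)^5 + TV/(1+r)^5
    = 59390.08264 + 57917.60126 + 56481.62767 + 55081.25674 + 53715.60574 + 794056.78057 = 1076642.95462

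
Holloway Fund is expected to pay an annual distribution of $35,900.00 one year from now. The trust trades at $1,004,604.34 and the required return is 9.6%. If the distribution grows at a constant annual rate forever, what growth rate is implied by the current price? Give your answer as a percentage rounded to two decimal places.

P = D₁/(r−g) ⇒ g = r − D₁/P = 0.096 − $35,900.00/$1,004,604.34 = 0.060265

6.03%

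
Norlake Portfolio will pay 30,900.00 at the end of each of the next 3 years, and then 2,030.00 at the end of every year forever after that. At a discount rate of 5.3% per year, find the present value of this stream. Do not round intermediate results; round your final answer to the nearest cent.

116482.18

PV of 3-year annuity: 30,900.00 × [1 − (1+0.053)^−3] / 0.053 = 83677.55794
Perpetuity value at year 3: 2,030.00 / 0.053 = 38301.88679
PV of perpetuity: 38301.88679 / (1+0.053)^3 = 32804.62328
Total PV = 83677.55794 + 32804.62328 = 116482.18122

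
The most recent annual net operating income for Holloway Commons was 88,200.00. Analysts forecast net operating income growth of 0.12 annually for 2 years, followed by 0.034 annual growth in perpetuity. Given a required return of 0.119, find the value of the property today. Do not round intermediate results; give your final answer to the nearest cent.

1251482.10

D_1 = 98784.00000
D_2 = 110638.08000
Terminal value at year 2: TV = D_2×(1+g_2)/(r−g_2) = 114399.77472/0.085 = 1345879.70259
P_0 = D_1/(1+r)^1 + D_2/(1+r)^2 + TV/(1+r)^2
    = 88278.82038 + 88357.71119 + 1074845.56905 = 1251482.10062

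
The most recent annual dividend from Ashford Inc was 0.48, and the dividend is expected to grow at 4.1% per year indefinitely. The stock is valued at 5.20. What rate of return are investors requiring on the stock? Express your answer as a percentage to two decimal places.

D₁ = 0.48 × 1.041 = 0.4997
P = D₁/(r − g) ⇒ r = D₁/P + g = 0.4997/5.20 + 0.041 = 0.096092 + 0.041 = 0.137092

13.71%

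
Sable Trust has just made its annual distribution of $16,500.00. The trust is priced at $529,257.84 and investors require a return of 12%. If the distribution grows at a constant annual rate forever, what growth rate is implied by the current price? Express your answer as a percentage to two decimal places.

P = D₀(1+g)/(r−g) ⇒ P(r−g) = D₀(1+g) ⇒ g(P+D₀) = P·r − D₀
g = (P·r − D₀)/(P + D₀) = ($529,257.84×0.12 − $16,500.00) / ($529,257.84 + $16,500.00) = 0.086139

8.61%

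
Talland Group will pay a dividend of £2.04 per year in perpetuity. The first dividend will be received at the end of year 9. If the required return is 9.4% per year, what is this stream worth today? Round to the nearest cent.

£10.58

Value at end of year 8: C / r = £2.04 / 0.094 = £21.7021
Discount to today: PV = £21.7021 / (1 + 0.094)^8 = £21.7021 / 2.051817 = £10.58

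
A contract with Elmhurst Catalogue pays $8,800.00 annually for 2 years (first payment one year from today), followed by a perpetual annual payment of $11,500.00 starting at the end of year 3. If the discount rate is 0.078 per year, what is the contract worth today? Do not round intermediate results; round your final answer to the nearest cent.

$142607.85

PV of 2-year annuity: $8,800.00 × [1 − (1+0.078)^−2] / 0.078 = 15735.86763
Perpetuity value at year 2: $11,500.00 / 0.078 = 147435.89744
PV of perpetuity: 147435.89744 / (1+0.078)^2 = 126871.97951
Total PV = 15735.86763 + 126871.97951 = 142607.84714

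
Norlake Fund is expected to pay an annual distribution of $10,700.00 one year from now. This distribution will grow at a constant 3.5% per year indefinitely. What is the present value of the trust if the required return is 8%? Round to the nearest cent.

Growing perpetuity: P = D₁ / (r − g) = $10,700.0000 / (0.08 − 0.035) = $237,777.78

$237777.78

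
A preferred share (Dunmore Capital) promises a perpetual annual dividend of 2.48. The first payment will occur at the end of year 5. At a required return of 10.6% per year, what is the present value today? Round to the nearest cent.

Value at end of year 4: C / r = 2.48 / 0.106 = 23.3962
Discount to today: PV = 23.3962 / (1 + 0.106)^4 = 23.3962 / 1.496306 = 15.64

15.64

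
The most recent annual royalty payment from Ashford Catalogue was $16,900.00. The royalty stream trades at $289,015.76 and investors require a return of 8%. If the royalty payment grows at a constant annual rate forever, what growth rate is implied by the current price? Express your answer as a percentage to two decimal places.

P = D₀(1+g)/(r−g) ⇒ P(r−g) = D₀(1+g) ⇒ g(P+D₀) = P·r − D₀
g = (P·r − D₀)/(P + D₀) = ($289,015.76×0.08 − $16,900.00) / ($289,015.76 + $16,900.00) = 0.020337

2.03%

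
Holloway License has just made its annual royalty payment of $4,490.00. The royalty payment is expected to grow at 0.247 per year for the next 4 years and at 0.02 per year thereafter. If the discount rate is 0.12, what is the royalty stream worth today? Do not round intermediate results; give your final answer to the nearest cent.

$94040.67

D_1 = 5599.03000
D_2 = 6981.99041
D_3 = 8706.54204
D_4 = 10857.05793
Terminal value at year 4: TV = D_4×(1+g_2)/(r−g_2) = 11074.19908/0.1 = 110741.99084
P_0 = D_1/(1+r)^1 + D_2/(1+r)^2 + D_3/(1+r)^3 + D_4/(1+r)^4 + TV/(1+r)^4
    = 4999.13393 + 5566.00001 + 6197.14465 + 6899.85659 + 70378.53722 = 94040.67240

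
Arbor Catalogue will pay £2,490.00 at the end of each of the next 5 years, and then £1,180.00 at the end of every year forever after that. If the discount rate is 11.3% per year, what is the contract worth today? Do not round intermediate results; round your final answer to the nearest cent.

PV of 5-year annuity: £2,490.00 × [1 − (1+0.113)^−5] / 0.113 = 9133.75340
Perpetuity value at year 5: £1,180.00 / 0.113 = 10442.47788
PV of perpetuity: 10442.47788 / (1+0.113)^5 = 6114.03249
Total PV = 9133.75340 + 6114.03249 = 15247.78589

£15247.79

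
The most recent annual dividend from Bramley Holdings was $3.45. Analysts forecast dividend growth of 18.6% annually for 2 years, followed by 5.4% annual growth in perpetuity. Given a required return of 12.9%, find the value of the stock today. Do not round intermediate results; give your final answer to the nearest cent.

D_1 = 4.09170
D_2 = 4.85276
Terminal value at year 2: TV = D_2×(1+g_2)/(r−g_2) = 5.11481/0.075 = 68.19740
P_0 = D_1/(1+r)^1 + D_2/(1+r)^2 + TV/(1+r)^2
    = 3.62418 + 3.80716 + 53.50322 = 60.93456

$60.93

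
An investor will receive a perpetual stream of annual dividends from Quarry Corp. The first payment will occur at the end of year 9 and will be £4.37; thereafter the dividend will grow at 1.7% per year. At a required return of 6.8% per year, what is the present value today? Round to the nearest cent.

£50.62

Value at end of year 8: C₁ / (r − g) = £4.37 / (0.068 − 0.017) = £85.6863
Discount to today: PV = £85.6863 / (1 + 0.068)^8 = £85.6863 / 1.692661 = £50.62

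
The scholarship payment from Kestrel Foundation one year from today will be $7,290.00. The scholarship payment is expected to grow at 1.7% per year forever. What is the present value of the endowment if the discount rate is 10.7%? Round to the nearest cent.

$81000.00

Growing perpetuity: P = D₁ / (r − g) = $7,290.0000 / (0.107 − 0.017) = $81,000.00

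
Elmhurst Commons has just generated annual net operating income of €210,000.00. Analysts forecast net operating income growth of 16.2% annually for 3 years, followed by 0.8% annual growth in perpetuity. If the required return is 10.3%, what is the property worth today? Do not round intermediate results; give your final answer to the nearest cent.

€3305075.56

D_1 = 244020.00000
D_2 = 283551.24000
D_3 = 329486.54088
Terminal value at year 3: TV = D_3×(1+g_2)/(r−g_2) = 332122.43321/0.095 = 3496025.61271
P_0 = D_1/(1+r)^1 + D_2/(1+r)^2 + D_3/(1+r)^3 + TV/(1+r)^3
    = 221233.00091 + 233066.86043 + 245533.71878 + 2605241.98457 = 3305075.56469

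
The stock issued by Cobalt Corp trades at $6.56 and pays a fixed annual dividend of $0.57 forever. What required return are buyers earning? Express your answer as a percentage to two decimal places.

P = C/r ⇒ r = C/P = $0.57/$6.56 = 0.086890

8.69%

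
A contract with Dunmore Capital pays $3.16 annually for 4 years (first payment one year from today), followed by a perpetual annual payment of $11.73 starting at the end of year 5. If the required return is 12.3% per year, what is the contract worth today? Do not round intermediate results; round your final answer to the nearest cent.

PV of 4-year annuity: $3.16 × [1 − (1+0.123)^−4] / 0.123 = 9.53769
Perpetuity value at year 4: $11.73 / 0.123 = 95.36585
PV of perpetuity: 95.36585 / (1+0.123)^4 = 59.96169
Total PV = 9.53769 + 59.96169 = 69.49939

$69.50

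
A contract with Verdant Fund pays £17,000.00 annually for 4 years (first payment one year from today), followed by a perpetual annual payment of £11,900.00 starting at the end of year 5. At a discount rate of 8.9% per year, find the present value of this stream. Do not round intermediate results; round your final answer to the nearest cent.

PV of 4-year annuity: £17,000.00 × [1 − (1+0.089)^−4] / 0.089 = 55196.34299
Perpetuity value at year 4: £11,900.00 / 0.089 = 133707.86517
PV of perpetuity: 133707.86517 / (1+0.089)^4 = 95070.42508
Total PV = 55196.34299 + 95070.42508 = 150266.76806

£150266.77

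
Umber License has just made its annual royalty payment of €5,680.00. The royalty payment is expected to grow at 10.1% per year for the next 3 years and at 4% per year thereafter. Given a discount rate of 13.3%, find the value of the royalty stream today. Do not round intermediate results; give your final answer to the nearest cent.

D_1 = 6253.68000
D_2 = 6885.30168
D_3 = 7580.71715
Terminal value at year 3: TV = D_3×(1+g_2)/(r−g_2) = 7883.94584/0.093 = 84773.61114
P_0 = D_1/(1+r)^1 + D_2/(1+r)^2 + D_3/(1+r)^3 + TV/(1+r)^3
    = 5519.57635 + 5363.68363 + 5212.19389 + 58286.89945 = 74382.35332

€74382.35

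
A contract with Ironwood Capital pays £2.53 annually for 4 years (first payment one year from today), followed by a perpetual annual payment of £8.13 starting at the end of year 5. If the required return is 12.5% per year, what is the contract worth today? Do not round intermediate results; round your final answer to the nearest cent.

£48.21

PV of 4-year annuity: £2.53 × [1 − (1+0.125)^−4] / 0.125 = 7.60427
Perpetuity value at year 4: £8.13 / 0.125 = 65.04000
PV of perpetuity: 65.04000 / (1+0.125)^4 = 40.60415
Total PV = 7.60427 + 40.60415 = 48.20842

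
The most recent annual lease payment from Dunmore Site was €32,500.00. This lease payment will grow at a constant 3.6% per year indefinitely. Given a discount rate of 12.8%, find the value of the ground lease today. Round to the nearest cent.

D₁ = D₀ × (1 + g) = €32,500.00 × 1.036 = €33,670.0000
Growing perpetuity: P = D₁ / (r − g) = €33,670.0000 / (0.128 − 0.036) = €365,978.26

€365978.26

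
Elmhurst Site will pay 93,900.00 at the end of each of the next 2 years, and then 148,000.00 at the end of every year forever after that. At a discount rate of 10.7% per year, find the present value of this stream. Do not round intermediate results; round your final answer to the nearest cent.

PV of 2-year annuity: 93,900.00 × [1 − (1+0.107)^−2] / 0.107 = 161448.82406
Perpetuity value at year 2: 148,000.00 / 0.107 = 1383177.57009
PV of perpetuity: 1383177.57009 / (1+0.107)^2 = 1128710.83994
Total PV = 161448.82406 + 1128710.83994 = 1290159.66400

1290159.66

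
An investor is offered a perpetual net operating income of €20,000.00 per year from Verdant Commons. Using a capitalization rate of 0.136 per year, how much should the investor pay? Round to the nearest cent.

€147058.82

Level perpetuity: PV = C / r = €20,000.00 / 0.136 = €147,058.82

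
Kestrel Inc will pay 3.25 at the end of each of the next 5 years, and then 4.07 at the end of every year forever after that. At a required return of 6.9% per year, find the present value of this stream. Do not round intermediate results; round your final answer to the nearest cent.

55.61

PV of 5-year annuity: 3.25 × [1 − (1+0.069)^−5] / 0.069 = 13.36140
Perpetuity value at year 5: 4.07 / 0.069 = 58.98551
PV of perpetuity: 58.98551 / (1+0.069)^5 = 42.25293
Total PV = 13.36140 + 42.25293 = 55.61432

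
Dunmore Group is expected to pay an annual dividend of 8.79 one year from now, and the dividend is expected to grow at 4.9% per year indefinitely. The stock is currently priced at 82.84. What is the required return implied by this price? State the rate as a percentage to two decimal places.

P = D₁/(r − g) ⇒ r = D₁/P + g = 8.7900/82.84 + 0.049 = 0.106108 + 0.049 = 0.155108

15.51%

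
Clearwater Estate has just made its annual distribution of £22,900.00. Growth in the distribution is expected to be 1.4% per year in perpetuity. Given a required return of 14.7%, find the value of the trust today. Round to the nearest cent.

£174590.98

D₁ = D₀ × (1 + g) = £22,900.00 × 1.014 = £23,220.6000
Growing perpetuity: P = D₁ / (r − g) = £23,220.6000 / (0.147 − 0.014) = £174,590.98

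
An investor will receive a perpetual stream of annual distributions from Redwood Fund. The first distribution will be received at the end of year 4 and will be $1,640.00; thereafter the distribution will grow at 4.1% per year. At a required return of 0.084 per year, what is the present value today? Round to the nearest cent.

$29942.46

Value at end of year 3: C₁ / (r − g) = $1,640.00 / (0.084 − 0.041) = $38,139.5349
Discount to today: PV = $38,139.5349 / (1 + 0.084)^3 = $38,139.5349 / 1.273761 = $29,942.46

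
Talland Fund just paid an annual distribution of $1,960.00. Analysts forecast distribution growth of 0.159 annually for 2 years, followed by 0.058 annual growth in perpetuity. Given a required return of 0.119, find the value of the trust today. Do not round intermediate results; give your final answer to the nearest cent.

$40601.25

D_1 = 2271.64000
D_2 = 2632.83076
Terminal value at year 2: TV = D_2×(1+g_2)/(r−g_2) = 2785.53494/0.061 = 45664.50728
P_0 = D_1/(1+r)^1 + D_2/(1+r)^2 + TV/(1+r)^2
    = 2030.06256 + 2102.62958 + 36468.55898 = 40601.25112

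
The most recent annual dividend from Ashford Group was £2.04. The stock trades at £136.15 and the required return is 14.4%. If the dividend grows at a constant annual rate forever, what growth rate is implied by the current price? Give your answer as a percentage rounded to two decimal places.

P = D₀(1+g)/(r−g) ⇒ P(r−g) = D₀(1+g) ⇒ g(P+D₀) = P·r − D₀
g = (P·r − D₀)/(P + D₀) = (£136.15×0.144 − £2.04) / (£136.15 + £2.04) = 0.127112

12.71%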